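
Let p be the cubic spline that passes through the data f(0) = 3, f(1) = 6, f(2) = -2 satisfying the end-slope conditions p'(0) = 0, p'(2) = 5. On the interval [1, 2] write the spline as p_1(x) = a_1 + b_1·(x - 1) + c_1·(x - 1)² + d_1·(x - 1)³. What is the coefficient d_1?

Let M_i = p''(x_i). Step sizes h_i = 1, 1; slopes of the chords Δ_i = (y_(i+1) - y_i)/h_i = 3, -8.
  1·M_0 + 4·M_1 + 1·M_2 = 6(Δ_1 - Δ_0) = -66
Clamped end conditions give two more equations: 2h_0·M_0 + h_0·M_1 = 6(Δ_0 - p'(0)) = 18 and h_1·M_1 + 2h_1·M_2 = 6(p'(2) - Δ_1) = 78.
Hence M_0 = 28, M_1 = -38, M_2 = 58.
On [1, 2], with p_1(x) = a_1 + b_1·(x - 1) + c_1·(x - 1)² + d_1·(x - 1)³: c_1 = M_1/2 = -19, d_1 = (M_2 - M_1)/(6h_1) = 16, b_1 = Δ_1 - h_1(2M_1 + M_2)/6 = -5.

16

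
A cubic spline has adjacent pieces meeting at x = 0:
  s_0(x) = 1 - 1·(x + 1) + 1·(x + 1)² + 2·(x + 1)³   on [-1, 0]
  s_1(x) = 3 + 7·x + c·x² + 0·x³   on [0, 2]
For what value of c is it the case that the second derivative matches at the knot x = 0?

s_0''(x) = 2 + 12·(x + 1), so s_0''(0) = 14. On the right, s_1''(0) = 2c, so c = 7.

7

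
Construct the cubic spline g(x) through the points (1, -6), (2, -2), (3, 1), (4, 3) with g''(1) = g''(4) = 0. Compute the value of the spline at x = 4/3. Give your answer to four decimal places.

-4.6074

Write M_i for g''(x_i). With h_i = 1, 1, 1 and divided differences Δ_i = 4, 3, 2, the continuity of g' gives the tridiagonal system
  1·M_0 + 4·M_1 + 1·M_2 = 6(Δ_1 - Δ_0) = -6
  1·M_1 + 4·M_2 + 1·M_3 = 6(Δ_2 - Δ_1) = -6
Natural end conditions: M_0 = M_3 = 0.
Solving the tridiagonal system: M_0 = 0, M_1 = -6/5, M_2 = -6/5, M_3 = 0.
On [1, 2], g(x) = -6 + 21/5·(x - 1) + 0·(x - 1)² - 1/5·(x - 1)³.
With (x - 1) = 1/3: g(4/3) = -622/135.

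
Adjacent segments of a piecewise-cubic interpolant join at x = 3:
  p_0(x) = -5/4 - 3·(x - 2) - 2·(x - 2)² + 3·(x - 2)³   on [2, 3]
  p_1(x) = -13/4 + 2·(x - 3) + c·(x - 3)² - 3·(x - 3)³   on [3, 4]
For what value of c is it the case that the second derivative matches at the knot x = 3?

7

p_0''(x) = -4 + 18·(x - 2), so p_0''(3) = 14. On the right, p_1''(3) = 2c, so c = 7.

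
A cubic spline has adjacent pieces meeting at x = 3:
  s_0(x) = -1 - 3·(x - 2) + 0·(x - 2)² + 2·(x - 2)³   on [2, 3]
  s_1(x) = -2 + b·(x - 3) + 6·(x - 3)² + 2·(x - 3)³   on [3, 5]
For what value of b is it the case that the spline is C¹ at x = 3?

s_0'(x) = -3 + 0·(x - 2) + 6·(x - 2)², so s_0'(3) = 3. On the right, s_1'(3) = b, so b = 3.

3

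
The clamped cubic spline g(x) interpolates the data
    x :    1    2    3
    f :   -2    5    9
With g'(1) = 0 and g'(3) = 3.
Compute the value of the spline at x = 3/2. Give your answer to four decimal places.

Let M_i = g''(x_i). Step sizes h_i = 1, 1; slopes of the chords Δ_i = (y_(i+1) - y_i)/h_i = 7, 4.
  1·M_0 + 4·M_1 + 1·M_2 = 6(Δ_1 - Δ_0) = -18
Clamped end conditions give two more equations: 2h_0·M_0 + h_0·M_1 = 6(Δ_0 - g'(1)) = 42 and h_1·M_1 + 2h_1·M_2 = 6(g'(3) - Δ_1) = -6.
Hence M_0 = 27, M_1 = -12, M_2 = 3.
On [1, 2], g(x) = -2 + 0·(x - 1) + 27/2·(x - 1)² - 13/2·(x - 1)³.
With (x - 1) = 1/2: g(3/2) = 9/16.

0.5625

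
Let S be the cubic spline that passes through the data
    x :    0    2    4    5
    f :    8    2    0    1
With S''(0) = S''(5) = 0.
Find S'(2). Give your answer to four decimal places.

-2.2727

Put m_i = S'' at the i-th knot. Here h = (2, 2, 1) and Δ = (-3, -1, 1), so the interior equations h_(i-1)·m_(i-1) + 2(h_(i-1)+h_i)·m_i + h_i·m_(i+1) = 6(Δ_i − Δ_(i-1)) read
  2·m_0 + 8·m_1 + 2·m_2 = 6(Δ_1 - Δ_0) = 12
  2·m_1 + 6·m_2 + 1·m_3 = 6(Δ_2 - Δ_1) = 12
Natural end conditions: m_0 = m_3 = 0.
Solving: m_0 = 0, m_1 = 12/11, m_2 = 18/11, m_3 = 0.
On [2, 4], S'(x) = b_1 + 2c_1·(x - 2) + 3d_1·(x - 2)² with b_1 = Δ_1 - h_1(2m_1 + m_2)/6 = -25/11, c_1 = m_1/2 = 6/11, d_1 = (m_2 - m_1)/(6h_1) = 1/22. So S'(2) = -25/11.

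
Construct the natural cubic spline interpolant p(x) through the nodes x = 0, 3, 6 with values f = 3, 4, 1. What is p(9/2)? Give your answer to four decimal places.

Write σ_i for p''(x_i). With h_i = 3, 3 and divided differences Δ_i = 1/3, -1, the continuity of p' gives the tridiagonal system
  3·σ_0 + 12·σ_1 + 3·σ_2 = 6(Δ_1 - Δ_0) = -8
Natural end conditions: σ_0 = σ_2 = 0.
Solving: σ_0 = 0, σ_1 = -2/3, σ_2 = 0.
On [3, 6], p(x) = 4 - 1/3·(x - 3) - 1/3·(x - 3)² + 1/27·(x - 3)³.
With (x - 3) = 3/2: p(9/2) = 23/8.

2.8750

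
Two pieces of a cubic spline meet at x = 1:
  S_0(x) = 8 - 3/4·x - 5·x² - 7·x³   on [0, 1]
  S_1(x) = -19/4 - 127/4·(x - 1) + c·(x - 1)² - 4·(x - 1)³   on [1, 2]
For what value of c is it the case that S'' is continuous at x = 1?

-26

S_0''(x) = -10 - 42·x, so S_0''(1) = -52. On the right, S_1''(1) = 2c, so c = -26.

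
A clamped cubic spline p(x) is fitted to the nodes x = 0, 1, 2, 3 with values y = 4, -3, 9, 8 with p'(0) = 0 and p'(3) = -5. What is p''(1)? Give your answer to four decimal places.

Let m_i = p''(x_i). Step sizes h_i = 1, 1, 1; slopes of the chords Δ_i = (y_(i+1) - y_i)/h_i = -7, 12, -1.
  1·m_0 + 4·m_1 + 1·m_2 = 6(Δ_1 - Δ_0) = 114
  1·m_1 + 4·m_2 + 1·m_3 = 6(Δ_2 - Δ_1) = -78
Clamped end conditions give two more equations: 2h_0·m_0 + h_0·m_1 = 6(Δ_0 - p'(0)) = -42 and h_2·m_2 + 2h_2·m_3 = 6(p'(3) - Δ_2) = -24.
Hence m_0 = -674/15, m_1 = 718/15, m_2 = -488/15, m_3 = 64/15.

47.8667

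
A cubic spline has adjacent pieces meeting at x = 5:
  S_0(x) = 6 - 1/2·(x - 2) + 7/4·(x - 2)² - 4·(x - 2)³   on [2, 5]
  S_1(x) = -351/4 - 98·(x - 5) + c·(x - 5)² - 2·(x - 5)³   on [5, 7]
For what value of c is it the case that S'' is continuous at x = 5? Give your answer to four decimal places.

-34.2500

S_0''(x) = 7/2 - 24·(x - 2), so S_0''(5) = -137/2. On the right, S_1''(5) = 2c, so c = -137/4.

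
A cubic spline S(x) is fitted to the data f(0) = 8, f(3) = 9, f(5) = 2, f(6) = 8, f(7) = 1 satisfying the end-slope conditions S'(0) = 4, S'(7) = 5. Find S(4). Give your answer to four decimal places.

2.4844

Put σ_i = S'' at the i-th knot. Here h = (3, 2, 1, 1) and Δ = (1/3, -7/2, 6, -7), so the interior equations h_(i-1)·σ_(i-1) + 2(h_(i-1)+h_i)·σ_i + h_i·σ_(i+1) = 6(Δ_i − Δ_(i-1)) read
  3·σ_0 + 10·σ_1 + 2·σ_2 = 6(Δ_1 - Δ_0) = -23
  2·σ_1 + 6·σ_2 + 1·σ_3 = 6(Δ_2 - Δ_1) = 57
  1·σ_2 + 4·σ_3 + 1·σ_4 = 6(Δ_3 - Δ_2) = -78
Clamped end conditions give two more equations: 2h_0·σ_0 + h_0·σ_1 = 6(Δ_0 - S'(0)) = -22 and h_3·σ_3 + 2h_3·σ_4 = 6(S'(7) - Δ_3) = 72.
Forward elimination and back-substitution give σ_0 = -277/312, σ_1 = -289/52, σ_2 = 3665/208, σ_3 = -3911/104, σ_4 = 11399/208.
On [3, 5], S(x) = 9 - 1179/208·(x - 3) - 289/104·(x - 3)² + 1607/832·(x - 3)³.
With (x - 3) = 1: S(4) = 159/64.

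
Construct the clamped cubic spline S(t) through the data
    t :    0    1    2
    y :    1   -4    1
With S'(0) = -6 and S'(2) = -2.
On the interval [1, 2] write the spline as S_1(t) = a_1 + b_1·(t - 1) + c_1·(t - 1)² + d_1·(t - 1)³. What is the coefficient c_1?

13

Write m_i for S''(x_i). With h_i = 1, 1 and divided differences Δ_i = -5, 5, the continuity of S' gives the tridiagonal system
  1·m_0 + 4·m_1 + 1·m_2 = 6(Δ_1 - Δ_0) = 60
Clamped end conditions give two more equations: 2h_0·m_0 + h_0·m_1 = 6(Δ_0 - S'(0)) = 6 and h_1·m_1 + 2h_1·m_2 = 6(S'(2) - Δ_1) = -42.
Solving: m_0 = -10, m_1 = 26, m_2 = -34.
On [1, 2], with S_1(t) = a_1 + b_1·(t - 1) + c_1·(t - 1)² + d_1·(t - 1)³: c_1 = m_1/2 = 13, d_1 = (m_2 - m_1)/(6h_1) = -10, b_1 = Δ_1 - h_1(2m_1 + m_2)/6 = 2.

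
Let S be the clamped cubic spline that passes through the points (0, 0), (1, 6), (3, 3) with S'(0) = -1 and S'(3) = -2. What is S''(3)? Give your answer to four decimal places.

6.4167

Put m_i = S'' at the i-th knot. Here h = (1, 2) and Δ = (6, -3/2), so the interior equations h_(i-1)·m_(i-1) + 2(h_(i-1)+h_i)·m_i + h_i·m_(i+1) = 6(Δ_i − Δ_(i-1)) read
  1·m_0 + 6·m_1 + 2·m_2 = 6(Δ_1 - Δ_0) = -45
Clamped end conditions give two more equations: 2h_0·m_0 + h_0·m_1 = 6(Δ_0 - S'(0)) = 42 and h_1·m_1 + 2h_1·m_2 = 6(S'(3) - Δ_1) = -3.
Forward elimination and back-substitution give m_0 = 169/6, m_1 = -43/3, m_2 = 77/12.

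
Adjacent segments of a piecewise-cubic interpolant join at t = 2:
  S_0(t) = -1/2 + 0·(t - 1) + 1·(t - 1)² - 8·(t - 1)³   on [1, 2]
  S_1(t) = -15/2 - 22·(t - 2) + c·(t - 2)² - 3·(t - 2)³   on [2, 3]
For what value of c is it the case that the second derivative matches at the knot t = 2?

S_0''(t) = 2 - 48·(t - 1), so S_0''(2) = -46. On the right, S_1''(2) = 2c, so c = -23.

-23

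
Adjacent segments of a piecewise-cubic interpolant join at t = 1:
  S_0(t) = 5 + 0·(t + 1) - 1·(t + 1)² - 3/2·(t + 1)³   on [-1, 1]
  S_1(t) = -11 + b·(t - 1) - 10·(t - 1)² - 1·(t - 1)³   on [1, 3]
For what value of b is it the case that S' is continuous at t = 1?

S_0'(t) = 0 - 2·(t + 1) - 9/2·(t + 1)², so S_0'(1) = -22. On the right, S_1'(1) = b, so b = -22.

-22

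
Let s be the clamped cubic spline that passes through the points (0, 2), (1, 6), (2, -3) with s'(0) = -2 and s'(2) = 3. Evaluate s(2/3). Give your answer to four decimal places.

5.4074

Write M_i for s''(x_i). With h_i = 1, 1 and divided differences Δ_i = 4, -9, the continuity of s' gives the tridiagonal system
  1·M_0 + 4·M_1 + 1·M_2 = 6(Δ_1 - Δ_0) = -78
Clamped end conditions give two more equations: 2h_0·M_0 + h_0·M_1 = 6(Δ_0 - s'(0)) = 36 and h_1·M_1 + 2h_1·M_2 = 6(s'(2) - Δ_1) = 72.
Solving: M_0 = 40, M_1 = -44, M_2 = 58.
On [0, 1], s(x) = 2 - 2·x + 20·x² - 14·x³.
With x = 2/3: s(2/3) = 146/27.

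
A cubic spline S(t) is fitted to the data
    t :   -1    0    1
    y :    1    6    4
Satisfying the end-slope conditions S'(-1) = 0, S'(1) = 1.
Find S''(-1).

26

Put σ_i = S'' at the i-th knot. Here h = (1, 1) and Δ = (5, -2), so the interior equations h_(i-1)·σ_(i-1) + 2(h_(i-1)+h_i)·σ_i + h_i·σ_(i+1) = 6(Δ_i − Δ_(i-1)) read
  1·σ_0 + 4·σ_1 + 1·σ_2 = 6(Δ_1 - Δ_0) = -42
Clamped end conditions give two more equations: 2h_0·σ_0 + h_0·σ_1 = 6(Δ_0 - S'(-1)) = 30 and h_1·σ_1 + 2h_1·σ_2 = 6(S'(1) - Δ_1) = 18.
Solving the tridiagonal system: σ_0 = 26, σ_1 = -22, σ_2 = 20.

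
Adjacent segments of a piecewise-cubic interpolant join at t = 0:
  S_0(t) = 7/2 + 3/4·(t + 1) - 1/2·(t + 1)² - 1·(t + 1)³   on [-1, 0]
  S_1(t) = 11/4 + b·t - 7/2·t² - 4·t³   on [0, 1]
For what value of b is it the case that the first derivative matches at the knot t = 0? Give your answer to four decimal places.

-3.2500

S_0'(t) = 3/4 - 1·(t + 1) - 3·(t + 1)², so S_0'(0) = -13/4. On the right, S_1'(0) = b, so b = -13/4.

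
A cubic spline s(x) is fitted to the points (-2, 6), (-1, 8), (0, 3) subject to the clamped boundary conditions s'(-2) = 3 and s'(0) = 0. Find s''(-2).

6

Write σ_i for s''(x_i). With h_i = 1, 1 and divided differences Δ_i = 2, -5, the continuity of s' gives the tridiagonal system
  1·σ_0 + 4·σ_1 + 1·σ_2 = 6(Δ_1 - Δ_0) = -42
Clamped end conditions give two more equations: 2h_0·σ_0 + h_0·σ_1 = 6(Δ_0 - s'(-2)) = -6 and h_1·σ_1 + 2h_1·σ_2 = 6(s'(0) - Δ_1) = 30.
Solving the tridiagonal system: σ_0 = 6, σ_1 = -18, σ_2 = 24.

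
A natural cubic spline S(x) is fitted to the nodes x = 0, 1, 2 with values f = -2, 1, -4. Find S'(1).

With σ_i denoting the second derivative at x_i, h_i = 1, 1, and Δ_i = (y_(i+1) − y_i)/h_i = 3, -5:
  1·σ_0 + 4·σ_1 + 1·σ_2 = 6(Δ_1 - Δ_0) = -48
Natural end conditions: σ_0 = σ_2 = 0.
Hence σ_0 = 0, σ_1 = -12, σ_2 = 0.
On [1, 2], S'(x) = b_1 + 2c_1·(x - 1) + 3d_1·(x - 1)² with b_1 = Δ_1 - h_1(2σ_1 + σ_2)/6 = -1, c_1 = σ_1/2 = -6, d_1 = (σ_2 - σ_1)/(6h_1) = 2. So S'(1) = -1.

-1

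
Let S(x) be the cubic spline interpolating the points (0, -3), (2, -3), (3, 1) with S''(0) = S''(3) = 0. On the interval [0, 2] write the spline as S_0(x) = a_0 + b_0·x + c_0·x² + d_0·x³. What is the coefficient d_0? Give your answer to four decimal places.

0.3333

Write M_i for S''(x_i). With h_i = 2, 1 and divided differences Δ_i = 0, 4, the continuity of S' gives the tridiagonal system
  2·M_0 + 6·M_1 + 1·M_2 = 6(Δ_1 - Δ_0) = 24
Natural end conditions: M_0 = M_2 = 0.
Hence M_0 = 0, M_1 = 4, M_2 = 0.
On [0, 2], with S_0(x) = a_0 + b_0·x + c_0·x² + d_0·x³: c_0 = M_0/2 = 0, d_0 = (M_1 - M_0)/(6h_0) = 1/3, b_0 = Δ_0 - h_0(2M_0 + M_1)/6 = -4/3.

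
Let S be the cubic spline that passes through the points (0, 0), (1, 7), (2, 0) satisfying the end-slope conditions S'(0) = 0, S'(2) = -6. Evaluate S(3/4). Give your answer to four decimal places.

5.6953

Write m_i for S''(x_i). With h_i = 1, 1 and divided differences Δ_i = 7, -7, the continuity of S' gives the tridiagonal system
  1·m_0 + 4·m_1 + 1·m_2 = 6(Δ_1 - Δ_0) = -84
Clamped end conditions give two more equations: 2h_0·m_0 + h_0·m_1 = 6(Δ_0 - S'(0)) = 42 and h_1·m_1 + 2h_1·m_2 = 6(S'(2) - Δ_1) = 6.
Forward elimination and back-substitution give m_0 = 39, m_1 = -36, m_2 = 21.
On [0, 1], S(x) = 0 + 0·x + 39/2·x² - 25/2·x³.
With x = 3/4: S(3/4) = 729/128.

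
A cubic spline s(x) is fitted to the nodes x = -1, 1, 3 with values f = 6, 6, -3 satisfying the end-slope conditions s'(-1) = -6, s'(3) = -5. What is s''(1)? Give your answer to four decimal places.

Let M_i = s''(x_i). Step sizes h_i = 2, 2; slopes of the chords Δ_i = (y_(i+1) - y_i)/h_i = 0, -9/2.
  2·M_0 + 8·M_1 + 2·M_2 = 6(Δ_1 - Δ_0) = -27
Clamped end conditions give two more equations: 2h_0·M_0 + h_0·M_1 = 6(Δ_0 - s'(-1)) = 36 and h_1·M_1 + 2h_1·M_2 = 6(s'(3) - Δ_1) = -3.
Forward elimination and back-substitution give M_0 = 101/8, M_1 = -29/4, M_2 = 23/8.

-7.2500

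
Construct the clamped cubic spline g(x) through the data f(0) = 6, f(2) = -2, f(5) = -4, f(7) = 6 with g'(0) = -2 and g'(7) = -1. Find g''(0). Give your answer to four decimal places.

-3.5417

Write σ_i for g''(x_i). With h_i = 2, 3, 2 and divided differences Δ_i = -4, -2/3, 5, the continuity of g' gives the tridiagonal system
  2·σ_0 + 10·σ_1 + 3·σ_2 = 6(Δ_1 - Δ_0) = 20
  3·σ_1 + 10·σ_2 + 2·σ_3 = 6(Δ_2 - Δ_1) = 34
Clamped end conditions give two more equations: 2h_0·σ_0 + h_0·σ_1 = 6(Δ_0 - g'(0)) = -12 and h_2·σ_2 + 2h_2·σ_3 = 6(g'(7) - Δ_2) = -36.
Hence σ_0 = -85/24, σ_1 = 13/12, σ_2 = 65/12, σ_3 = -281/24.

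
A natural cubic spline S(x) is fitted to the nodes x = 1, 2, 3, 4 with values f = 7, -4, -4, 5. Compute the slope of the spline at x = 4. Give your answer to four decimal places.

10.6667

Put σ_i = S'' at the i-th knot. Here h = (1, 1, 1) and Δ = (-11, 0, 9), so the interior equations h_(i-1)·σ_(i-1) + 2(h_(i-1)+h_i)·σ_i + h_i·σ_(i+1) = 6(Δ_i − Δ_(i-1)) read
  1·σ_0 + 4·σ_1 + 1·σ_2 = 6(Δ_1 - Δ_0) = 66
  1·σ_1 + 4·σ_2 + 1·σ_3 = 6(Δ_2 - Δ_1) = 54
Natural end conditions: σ_0 = σ_3 = 0.
Forward elimination and back-substitution give σ_0 = 0, σ_1 = 14, σ_2 = 10, σ_3 = 0.
On [3, 4], S'(x) = b_2 + 2c_2·(x - 3) + 3d_2·(x - 3)² with b_2 = Δ_2 - h_2(2σ_2 + σ_3)/6 = 17/3, c_2 = σ_2/2 = 5, d_2 = (σ_3 - σ_2)/(6h_2) = -5/3. So S'(4) = 32/3.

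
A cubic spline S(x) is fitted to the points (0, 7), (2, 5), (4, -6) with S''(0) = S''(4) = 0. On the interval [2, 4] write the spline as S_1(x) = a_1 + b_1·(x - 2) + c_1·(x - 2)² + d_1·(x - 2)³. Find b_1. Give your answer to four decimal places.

With M_i denoting the second derivative at x_i, h_i = 2, 2, and Δ_i = (y_(i+1) − y_i)/h_i = -1, -11/2:
  2·M_0 + 8·M_1 + 2·M_2 = 6(Δ_1 - Δ_0) = -27
Natural end conditions: M_0 = M_2 = 0.
Solving: M_0 = 0, M_1 = -27/8, M_2 = 0.
On [2, 4], with S_1(x) = a_1 + b_1·(x - 2) + c_1·(x - 2)² + d_1·(x - 2)³: c_1 = M_1/2 = -27/16, d_1 = (M_2 - M_1)/(6h_1) = 9/32, b_1 = Δ_1 - h_1(2M_1 + M_2)/6 = -13/4.

-3.2500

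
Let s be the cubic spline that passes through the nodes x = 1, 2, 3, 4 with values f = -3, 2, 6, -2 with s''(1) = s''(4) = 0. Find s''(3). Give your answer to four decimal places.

-18.8000

With σ_i denoting the second derivative at x_i, h_i = 1, 1, 1, and Δ_i = (y_(i+1) − y_i)/h_i = 5, 4, -8:
  1·σ_0 + 4·σ_1 + 1·σ_2 = 6(Δ_1 - Δ_0) = -6
  1·σ_1 + 4·σ_2 + 1·σ_3 = 6(Δ_2 - Δ_1) = -72
Natural end conditions: σ_0 = σ_3 = 0.
Solving: σ_0 = 0, σ_1 = 16/5, σ_2 = -94/5, σ_3 = 0.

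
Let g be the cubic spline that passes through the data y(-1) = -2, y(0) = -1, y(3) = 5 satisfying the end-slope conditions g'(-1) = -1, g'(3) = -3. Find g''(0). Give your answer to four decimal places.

2.5000

Put M_i = g'' at the i-th knot. Here h = (1, 3) and Δ = (1, 2), so the interior equations h_(i-1)·M_(i-1) + 2(h_(i-1)+h_i)·M_i + h_i·M_(i+1) = 6(Δ_i − Δ_(i-1)) read
  1·M_0 + 8·M_1 + 3·M_2 = 6(Δ_1 - Δ_0) = 6
Clamped end conditions give two more equations: 2h_0·M_0 + h_0·M_1 = 6(Δ_0 - g'(-1)) = 12 and h_1·M_1 + 2h_1·M_2 = 6(g'(3) - Δ_1) = -30.
Solving: M_0 = 19/4, M_1 = 5/2, M_2 = -25/4.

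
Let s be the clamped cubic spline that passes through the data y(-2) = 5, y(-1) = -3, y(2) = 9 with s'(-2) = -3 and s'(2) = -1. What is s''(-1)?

17

Put σ_i = s'' at the i-th knot. Here h = (1, 3) and Δ = (-8, 4), so the interior equations h_(i-1)·σ_(i-1) + 2(h_(i-1)+h_i)·σ_i + h_i·σ_(i+1) = 6(Δ_i − Δ_(i-1)) read
  1·σ_0 + 8·σ_1 + 3·σ_2 = 6(Δ_1 - Δ_0) = 72
Clamped end conditions give two more equations: 2h_0·σ_0 + h_0·σ_1 = 6(Δ_0 - s'(-2)) = -30 and h_1·σ_1 + 2h_1·σ_2 = 6(s'(2) - Δ_1) = -30.
Forward elimination and back-substitution give σ_0 = -47/2, σ_1 = 17, σ_2 = -27/2.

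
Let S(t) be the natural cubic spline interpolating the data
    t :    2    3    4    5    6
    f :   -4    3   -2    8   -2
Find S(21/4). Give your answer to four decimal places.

With M_i denoting the second derivative at x_i, h_i = 1, 1, 1, 1, and Δ_i = (y_(i+1) − y_i)/h_i = 7, -5, 10, -10:
  1·M_0 + 4·M_1 + 1·M_2 = 6(Δ_1 - Δ_0) = -72
  1·M_1 + 4·M_2 + 1·M_3 = 6(Δ_2 - Δ_1) = 90
  1·M_2 + 4·M_3 + 1·M_4 = 6(Δ_3 - Δ_2) = -120
Natural end conditions: M_0 = M_4 = 0.
Hence M_0 = 0, M_1 = -195/7, M_2 = 276/7, M_3 = -279/7, M_4 = 0.
On [5, 6], S(t) = 8 + 23/7·(t - 5) - 279/14·(t - 5)² + 93/14·(t - 5)³.
With (t - 5) = 1/4: S(21/4) = 983/128.

7.6797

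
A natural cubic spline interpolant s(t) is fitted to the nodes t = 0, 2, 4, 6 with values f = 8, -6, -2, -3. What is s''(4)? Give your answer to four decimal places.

-3.8000

Put m_i = s'' at the i-th knot. Here h = (2, 2, 2) and Δ = (-7, 2, -1/2), so the interior equations h_(i-1)·m_(i-1) + 2(h_(i-1)+h_i)·m_i + h_i·m_(i+1) = 6(Δ_i − Δ_(i-1)) read
  2·m_0 + 8·m_1 + 2·m_2 = 6(Δ_1 - Δ_0) = 54
  2·m_1 + 8·m_2 + 2·m_3 = 6(Δ_2 - Δ_1) = -15
Natural end conditions: m_0 = m_3 = 0.
Forward elimination and back-substitution give m_0 = 0, m_1 = 77/10, m_2 = -19/5, m_3 = 0.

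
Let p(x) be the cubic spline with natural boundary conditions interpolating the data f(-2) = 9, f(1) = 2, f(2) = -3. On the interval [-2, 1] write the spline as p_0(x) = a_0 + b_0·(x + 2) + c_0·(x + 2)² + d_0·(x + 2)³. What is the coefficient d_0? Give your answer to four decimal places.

-0.1111

Put M_i = p'' at the i-th knot. Here h = (3, 1) and Δ = (-7/3, -5), so the interior equations h_(i-1)·M_(i-1) + 2(h_(i-1)+h_i)·M_i + h_i·M_(i+1) = 6(Δ_i − Δ_(i-1)) read
  3·M_0 + 8·M_1 + 1·M_2 = 6(Δ_1 - Δ_0) = -16
Natural end conditions: M_0 = M_2 = 0.
Solving the tridiagonal system: M_0 = 0, M_1 = -2, M_2 = 0.
On [-2, 1], with p_0(x) = a_0 + b_0·(x + 2) + c_0·(x + 2)² + d_0·(x + 2)³: c_0 = M_0/2 = 0, d_0 = (M_1 - M_0)/(6h_0) = -1/9, b_0 = Δ_0 - h_0(2M_0 + M_1)/6 = -4/3.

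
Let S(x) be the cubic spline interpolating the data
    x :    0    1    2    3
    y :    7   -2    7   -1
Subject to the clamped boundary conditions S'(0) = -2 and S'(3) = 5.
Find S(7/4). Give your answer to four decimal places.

5.7188

Write σ_i for S''(x_i). With h_i = 1, 1, 1 and divided differences Δ_i = -9, 9, -8, the continuity of S' gives the tridiagonal system
  1·σ_0 + 4·σ_1 + 1·σ_2 = 6(Δ_1 - Δ_0) = 108
  1·σ_1 + 4·σ_2 + 1·σ_3 = 6(Δ_2 - Δ_1) = -102
Clamped end conditions give two more equations: 2h_0·σ_0 + h_0·σ_1 = 6(Δ_0 - S'(0)) = -42 and h_2·σ_2 + 2h_2·σ_3 = 6(S'(3) - Δ_2) = 78.
Hence σ_0 = -142/3, σ_1 = 158/3, σ_2 = -166/3, σ_3 = 200/3.
On [1, 2], S(x) = -2 + 2/3·(x - 1) + 79/3·(x - 1)² - 18·(x - 1)³.
With (x - 1) = 3/4: S(7/4) = 183/32.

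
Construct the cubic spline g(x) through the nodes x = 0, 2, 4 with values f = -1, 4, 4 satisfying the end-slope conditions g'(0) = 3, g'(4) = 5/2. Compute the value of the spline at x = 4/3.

3

Write M_i for g''(x_i). With h_i = 2, 2 and divided differences Δ_i = 5/2, 0, the continuity of g' gives the tridiagonal system
  2·M_0 + 8·M_1 + 2·M_2 = 6(Δ_1 - Δ_0) = -15
Clamped end conditions give two more equations: 2h_0·M_0 + h_0·M_1 = 6(Δ_0 - g'(0)) = -3 and h_1·M_1 + 2h_1·M_2 = 6(g'(4) - Δ_1) = 15.
Hence M_0 = 1, M_1 = -7/2, M_2 = 11/2.
On [0, 2], g(x) = -1 + 3·x + 1/2·x² - 3/8·x³.
With x = 4/3: g(4/3) = 3.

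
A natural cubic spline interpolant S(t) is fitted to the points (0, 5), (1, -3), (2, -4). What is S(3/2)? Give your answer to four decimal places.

-4.1563

Let M_i = S''(x_i). Step sizes h_i = 1, 1; slopes of the chords Δ_i = (y_(i+1) - y_i)/h_i = -8, -1.
  1·M_0 + 4·M_1 + 1·M_2 = 6(Δ_1 - Δ_0) = 42
Natural end conditions: M_0 = M_2 = 0.
Solving the tridiagonal system: M_0 = 0, M_1 = 21/2, M_2 = 0.
On [1, 2], S(t) = -3 - 9/2·(t - 1) + 21/4·(t - 1)² - 7/4·(t - 1)³.
With (t - 1) = 1/2: S(3/2) = -133/32.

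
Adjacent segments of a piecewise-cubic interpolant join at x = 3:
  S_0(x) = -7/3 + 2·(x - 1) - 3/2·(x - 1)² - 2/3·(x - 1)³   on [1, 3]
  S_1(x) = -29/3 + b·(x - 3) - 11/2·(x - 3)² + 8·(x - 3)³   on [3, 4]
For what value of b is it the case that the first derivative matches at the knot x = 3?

-12

S_0'(x) = 2 - 3·(x - 1) - 2·(x - 1)², so S_0'(3) = -12. On the right, S_1'(3) = b, so b = -12.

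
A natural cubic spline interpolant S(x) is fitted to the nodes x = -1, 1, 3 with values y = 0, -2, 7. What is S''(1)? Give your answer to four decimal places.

4.1250

Write m_i for S''(x_i). With h_i = 2, 2 and divided differences Δ_i = -1, 9/2, the continuity of S' gives the tridiagonal system
  2·m_0 + 8·m_1 + 2·m_2 = 6(Δ_1 - Δ_0) = 33
Natural end conditions: m_0 = m_2 = 0.
Solving the tridiagonal system: m_0 = 0, m_1 = 33/8, m_2 = 0.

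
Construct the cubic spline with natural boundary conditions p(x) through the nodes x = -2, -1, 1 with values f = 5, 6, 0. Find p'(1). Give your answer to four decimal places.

Write m_i for p''(x_i). With h_i = 1, 2 and divided differences Δ_i = 1, -3, the continuity of p' gives the tridiagonal system
  1·m_0 + 6·m_1 + 2·m_2 = 6(Δ_1 - Δ_0) = -24
Natural end conditions: m_0 = m_2 = 0.
Solving: m_0 = 0, m_1 = -4, m_2 = 0.
On [-1, 1], p'(x) = b_1 + 2c_1·(x + 1) + 3d_1·(x + 1)² with b_1 = Δ_1 - h_1(2m_1 + m_2)/6 = -1/3, c_1 = m_1/2 = -2, d_1 = (m_2 - m_1)/(6h_1) = 1/3. So p'(1) = -13/3.

-4.3333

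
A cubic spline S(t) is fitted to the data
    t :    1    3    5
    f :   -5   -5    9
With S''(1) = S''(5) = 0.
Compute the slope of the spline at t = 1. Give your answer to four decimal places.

-1.7500

Let σ_i = S''(x_i). Step sizes h_i = 2, 2; slopes of the chords Δ_i = (y_(i+1) - y_i)/h_i = 0, 7.
  2·σ_0 + 8·σ_1 + 2·σ_2 = 6(Δ_1 - Δ_0) = 42
Natural end conditions: σ_0 = σ_2 = 0.
Solving the tridiagonal system: σ_0 = 0, σ_1 = 21/4, σ_2 = 0.
On [1, 3], S'(t) = b_0 + 2c_0·(t - 1) + 3d_0·(t - 1)² with b_0 = Δ_0 - h_0(2σ_0 + σ_1)/6 = -7/4, c_0 = σ_0/2 = 0, d_0 = (σ_1 - σ_0)/(6h_0) = 7/16. So S'(1) = -7/4.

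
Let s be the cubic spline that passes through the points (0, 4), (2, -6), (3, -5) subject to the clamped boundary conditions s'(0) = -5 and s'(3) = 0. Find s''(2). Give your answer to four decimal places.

With M_i denoting the second derivative at x_i, h_i = 2, 1, and Δ_i = (y_(i+1) − y_i)/h_i = -5, 1:
  2·M_0 + 6·M_1 + 1·M_2 = 6(Δ_1 - Δ_0) = 36
Clamped end conditions give two more equations: 2h_0·M_0 + h_0·M_1 = 6(Δ_0 - s'(0)) = 0 and h_1·M_1 + 2h_1·M_2 = 6(s'(3) - Δ_1) = -6.
Solving the tridiagonal system: M_0 = -13/3, M_1 = 26/3, M_2 = -22/3.

8.6667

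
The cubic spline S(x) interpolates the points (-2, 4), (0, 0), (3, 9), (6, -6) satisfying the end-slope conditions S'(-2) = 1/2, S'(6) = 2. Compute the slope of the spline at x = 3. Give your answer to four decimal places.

Let M_i = S''(x_i). Step sizes h_i = 2, 3, 3; slopes of the chords Δ_i = (y_(i+1) - y_i)/h_i = -2, 3, -5.
  2·M_0 + 10·M_1 + 3·M_2 = 6(Δ_1 - Δ_0) = 30
  3·M_1 + 12·M_2 + 3·M_3 = 6(Δ_2 - Δ_1) = -48
Clamped end conditions give two more equations: 2h_0·M_0 + h_0·M_1 = 6(Δ_0 - S'(-2)) = -15 and h_2·M_2 + 2h_2·M_3 = 6(S'(6) - Δ_2) = 42.
Hence M_0 = -138/19, M_1 = 267/38, M_2 = -163/19, M_3 = 429/38.
On [3, 6], S'(x) = b_2 + 2c_2·(x - 3) + 3d_2·(x - 3)² with b_2 = Δ_2 - h_2(2M_2 + M_3)/6 = -157/76, c_2 = M_2/2 = -163/38, d_2 = (M_3 - M_2)/(6h_2) = 755/684. So S'(3) = -157/76.

-2.0658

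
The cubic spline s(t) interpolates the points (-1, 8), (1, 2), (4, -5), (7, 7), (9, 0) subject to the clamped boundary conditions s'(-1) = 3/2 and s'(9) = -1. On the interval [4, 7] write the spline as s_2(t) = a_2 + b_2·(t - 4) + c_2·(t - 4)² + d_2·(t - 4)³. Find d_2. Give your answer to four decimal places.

-0.6920

Put σ_i = s'' at the i-th knot. Here h = (2, 3, 3, 2) and Δ = (-3, -7/3, 4, -7/2), so the interior equations h_(i-1)·σ_(i-1) + 2(h_(i-1)+h_i)·σ_i + h_i·σ_(i+1) = 6(Δ_i − Δ_(i-1)) read
  2·σ_0 + 10·σ_1 + 3·σ_2 = 6(Δ_1 - Δ_0) = 4
  3·σ_1 + 12·σ_2 + 3·σ_3 = 6(Δ_2 - Δ_1) = 38
  3·σ_2 + 10·σ_3 + 2·σ_4 = 6(Δ_3 - Δ_2) = -45
Clamped end conditions give two more equations: 2h_0·σ_0 + h_0·σ_1 = 6(Δ_0 - s'(-1)) = -27 and h_3·σ_3 + 2h_3·σ_4 = 6(s'(9) - Δ_3) = 15.
Forward elimination and back-substitution give σ_0 = -1241/180, σ_1 = 13/45, σ_2 = 149/30, σ_3 = -337/45, σ_4 = 1349/180.
On [4, 7], with s_2(t) = a_2 + b_2·(t - 4) + c_2·(t - 4)² + d_2·(t - 4)³: c_2 = σ_2/2 = 149/60, d_2 = (σ_3 - σ_2)/(6h_2) = -1121/1620, b_2 = Δ_2 - h_2(2σ_2 + σ_3)/6 = 25/9.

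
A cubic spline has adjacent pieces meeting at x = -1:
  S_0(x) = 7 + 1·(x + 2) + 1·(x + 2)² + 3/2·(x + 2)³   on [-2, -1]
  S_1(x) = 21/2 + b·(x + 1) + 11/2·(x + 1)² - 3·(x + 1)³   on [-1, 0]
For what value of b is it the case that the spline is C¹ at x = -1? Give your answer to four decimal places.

7.5000

S_0'(x) = 1 + 2·(x + 2) + 9/2·(x + 2)², so S_0'(-1) = 15/2. On the right, S_1'(-1) = b, so b = 15/2.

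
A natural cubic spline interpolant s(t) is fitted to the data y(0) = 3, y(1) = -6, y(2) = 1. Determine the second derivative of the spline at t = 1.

24

With σ_i denoting the second derivative at x_i, h_i = 1, 1, and Δ_i = (y_(i+1) − y_i)/h_i = -9, 7:
  1·σ_0 + 4·σ_1 + 1·σ_2 = 6(Δ_1 - Δ_0) = 96
Natural end conditions: σ_0 = σ_2 = 0.
Solving: σ_0 = 0, σ_1 = 24, σ_2 = 0.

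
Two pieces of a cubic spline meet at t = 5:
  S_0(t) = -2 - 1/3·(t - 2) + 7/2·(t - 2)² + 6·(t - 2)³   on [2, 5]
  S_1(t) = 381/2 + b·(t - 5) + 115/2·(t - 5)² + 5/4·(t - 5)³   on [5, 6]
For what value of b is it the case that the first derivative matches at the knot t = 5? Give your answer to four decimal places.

182.6667

S_0'(t) = -1/3 + 7·(t - 2) + 18·(t - 2)², so S_0'(5) = 548/3. On the right, S_1'(5) = b, so b = 548/3.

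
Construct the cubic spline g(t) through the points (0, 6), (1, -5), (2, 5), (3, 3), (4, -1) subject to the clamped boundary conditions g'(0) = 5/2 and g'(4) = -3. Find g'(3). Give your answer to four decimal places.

Put M_i = g'' at the i-th knot. Here h = (1, 1, 1, 1) and Δ = (-11, 10, -2, -4), so the interior equations h_(i-1)·M_(i-1) + 2(h_(i-1)+h_i)·M_i + h_i·M_(i+1) = 6(Δ_i − Δ_(i-1)) read
  1·M_0 + 4·M_1 + 1·M_2 = 6(Δ_1 - Δ_0) = 126
  1·M_1 + 4·M_2 + 1·M_3 = 6(Δ_2 - Δ_1) = -72
  1·M_2 + 4·M_3 + 1·M_4 = 6(Δ_3 - Δ_2) = -12
Clamped end conditions give two more equations: 2h_0·M_0 + h_0·M_1 = 6(Δ_0 - g'(0)) = -81 and h_3·M_3 + 2h_3·M_4 = 6(g'(4) - Δ_3) = 6.
Solving the tridiagonal system: M_0 = -3869/56, M_1 = 1601/28, M_2 = -269/8, M_3 = 149/28, M_4 = 19/56.
On [3, 4], g'(t) = b_3 + 2c_3·(t - 3) + 3d_3·(t - 3)² with b_3 = Δ_3 - h_3(2M_3 + M_4)/6 = -653/112, c_3 = M_3/2 = 149/56, d_3 = (M_4 - M_3)/(6h_3) = -93/112. So g'(3) = -653/112.

-5.8304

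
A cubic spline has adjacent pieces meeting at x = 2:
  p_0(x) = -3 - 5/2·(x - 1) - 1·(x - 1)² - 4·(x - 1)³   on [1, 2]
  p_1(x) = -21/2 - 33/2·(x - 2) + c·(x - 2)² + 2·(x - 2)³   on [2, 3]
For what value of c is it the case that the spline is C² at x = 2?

p_0''(x) = -2 - 24·(x - 1), so p_0''(2) = -26. On the right, p_1''(2) = 2c, so c = -13.

-13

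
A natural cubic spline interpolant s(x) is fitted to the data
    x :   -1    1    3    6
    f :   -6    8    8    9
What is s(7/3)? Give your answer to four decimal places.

8.7771

With M_i denoting the second derivative at x_i, h_i = 2, 2, 3, and Δ_i = (y_(i+1) − y_i)/h_i = 7, 0, 1/3:
  2·M_0 + 8·M_1 + 2·M_2 = 6(Δ_1 - Δ_0) = -42
  2·M_1 + 10·M_2 + 3·M_3 = 6(Δ_2 - Δ_1) = 2
Natural end conditions: M_0 = M_3 = 0.
Hence M_0 = 0, M_1 = -106/19, M_2 = 25/19, M_3 = 0.
On [1, 3], s(x) = 8 + 187/57·(x - 1) - 53/19·(x - 1)² + 131/228·(x - 1)³.
With (x - 1) = 4/3: s(7/3) = 13508/1539.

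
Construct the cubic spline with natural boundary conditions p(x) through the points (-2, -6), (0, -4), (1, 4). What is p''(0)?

Put M_i = p'' at the i-th knot. Here h = (2, 1) and Δ = (1, 8), so the interior equations h_(i-1)·M_(i-1) + 2(h_(i-1)+h_i)·M_i + h_i·M_(i+1) = 6(Δ_i − Δ_(i-1)) read
  2·M_0 + 6·M_1 + 1·M_2 = 6(Δ_1 - Δ_0) = 42
Natural end conditions: M_0 = M_2 = 0.
Solving: M_0 = 0, M_1 = 7, M_2 = 0.

7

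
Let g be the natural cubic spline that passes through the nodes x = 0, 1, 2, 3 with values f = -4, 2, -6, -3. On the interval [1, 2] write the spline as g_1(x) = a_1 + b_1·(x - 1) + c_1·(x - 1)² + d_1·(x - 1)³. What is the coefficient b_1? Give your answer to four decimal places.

Write m_i for g''(x_i). With h_i = 1, 1, 1 and divided differences Δ_i = 6, -8, 3, the continuity of g' gives the tridiagonal system
  1·m_0 + 4·m_1 + 1·m_2 = 6(Δ_1 - Δ_0) = -84
  1·m_1 + 4·m_2 + 1·m_3 = 6(Δ_2 - Δ_1) = 66
Natural end conditions: m_0 = m_3 = 0.
Solving: m_0 = 0, m_1 = -134/5, m_2 = 116/5, m_3 = 0.
On [1, 2], with g_1(x) = a_1 + b_1·(x - 1) + c_1·(x - 1)² + d_1·(x - 1)³: c_1 = m_1/2 = -67/5, d_1 = (m_2 - m_1)/(6h_1) = 25/3, b_1 = Δ_1 - h_1(2m_1 + m_2)/6 = -44/15.

-2.9333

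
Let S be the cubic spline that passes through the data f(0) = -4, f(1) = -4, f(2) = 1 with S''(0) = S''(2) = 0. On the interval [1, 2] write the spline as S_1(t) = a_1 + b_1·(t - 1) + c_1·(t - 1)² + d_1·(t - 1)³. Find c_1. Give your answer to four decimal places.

3.7500

Put m_i = S'' at the i-th knot. Here h = (1, 1) and Δ = (0, 5), so the interior equations h_(i-1)·m_(i-1) + 2(h_(i-1)+h_i)·m_i + h_i·m_(i+1) = 6(Δ_i − Δ_(i-1)) read
  1·m_0 + 4·m_1 + 1·m_2 = 6(Δ_1 - Δ_0) = 30
Natural end conditions: m_0 = m_2 = 0.
Solving the tridiagonal system: m_0 = 0, m_1 = 15/2, m_2 = 0.
On [1, 2], with S_1(t) = a_1 + b_1·(t - 1) + c_1·(t - 1)² + d_1·(t - 1)³: c_1 = m_1/2 = 15/4, d_1 = (m_2 - m_1)/(6h_1) = -5/4, b_1 = Δ_1 - h_1(2m_1 + m_2)/6 = 5/2.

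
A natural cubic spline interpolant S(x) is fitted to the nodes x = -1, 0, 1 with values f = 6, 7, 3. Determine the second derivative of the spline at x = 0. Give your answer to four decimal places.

-7.5000

Let σ_i = S''(x_i). Step sizes h_i = 1, 1; slopes of the chords Δ_i = (y_(i+1) - y_i)/h_i = 1, -4.
  1·σ_0 + 4·σ_1 + 1·σ_2 = 6(Δ_1 - Δ_0) = -30
Natural end conditions: σ_0 = σ_2 = 0.
Solving: σ_0 = 0, σ_1 = -15/2, σ_2 = 0.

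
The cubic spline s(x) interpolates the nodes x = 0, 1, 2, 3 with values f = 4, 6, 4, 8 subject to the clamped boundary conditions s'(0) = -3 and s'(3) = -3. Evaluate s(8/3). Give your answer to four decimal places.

Put M_i = s'' at the i-th knot. Here h = (1, 1, 1) and Δ = (2, -2, 4), so the interior equations h_(i-1)·M_(i-1) + 2(h_(i-1)+h_i)·M_i + h_i·M_(i+1) = 6(Δ_i − Δ_(i-1)) read
  1·M_0 + 4·M_1 + 1·M_2 = 6(Δ_1 - Δ_0) = -24
  1·M_1 + 4·M_2 + 1·M_3 = 6(Δ_2 - Δ_1) = 36
Clamped end conditions give two more equations: 2h_0·M_0 + h_0·M_1 = 6(Δ_0 - s'(0)) = 30 and h_2·M_2 + 2h_2·M_3 = 6(s'(3) - Δ_2) = -42.
Solving: M_0 = 118/5, M_1 = -86/5, M_2 = 106/5, M_3 = -158/5.
On [2, 3], s(x) = 4 + 11/5·(x - 2) + 53/5·(x - 2)² - 44/5·(x - 2)³.
With (x - 2) = 2/3: s(8/3) = 1022/135.

7.5704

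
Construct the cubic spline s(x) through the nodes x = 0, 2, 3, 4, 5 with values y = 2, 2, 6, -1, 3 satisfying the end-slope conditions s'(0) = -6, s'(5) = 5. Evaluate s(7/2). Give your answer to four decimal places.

Let M_i = s''(x_i). Step sizes h_i = 2, 1, 1, 1; slopes of the chords Δ_i = (y_(i+1) - y_i)/h_i = 0, 4, -7, 4.
  2·M_0 + 6·M_1 + 1·M_2 = 6(Δ_1 - Δ_0) = 24
  1·M_1 + 4·M_2 + 1·M_3 = 6(Δ_2 - Δ_1) = -66
  1·M_2 + 4·M_3 + 1·M_4 = 6(Δ_3 - Δ_2) = 66
Clamped end conditions give two more equations: 2h_0·M_0 + h_0·M_1 = 6(Δ_0 - s'(0)) = 36 and h_3·M_3 + 2h_3·M_4 = 6(s'(5) - Δ_3) = 6.
Hence M_0 = 245/41, M_1 = 248/41, M_2 = -994/41, M_3 = 1022/41, M_4 = -388/41.
On [3, 4], s(x) = 6 - 126/41·(x - 3) - 497/41·(x - 3)² + 336/41·(x - 3)³.
With (x - 3) = 1/2: s(7/2) = 403/164.

2.4573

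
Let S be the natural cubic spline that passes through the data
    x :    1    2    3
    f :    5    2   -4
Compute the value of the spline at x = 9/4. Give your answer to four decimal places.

0.7461

Write σ_i for S''(x_i). With h_i = 1, 1 and divided differences Δ_i = -3, -6, the continuity of S' gives the tridiagonal system
  1·σ_0 + 4·σ_1 + 1·σ_2 = 6(Δ_1 - Δ_0) = -18
Natural end conditions: σ_0 = σ_2 = 0.
Forward elimination and back-substitution give σ_0 = 0, σ_1 = -9/2, σ_2 = 0.
On [2, 3], S(x) = 2 - 9/2·(x - 2) - 9/4·(x - 2)² + 3/4·(x - 2)³.
With (x - 2) = 1/4: S(9/4) = 191/256.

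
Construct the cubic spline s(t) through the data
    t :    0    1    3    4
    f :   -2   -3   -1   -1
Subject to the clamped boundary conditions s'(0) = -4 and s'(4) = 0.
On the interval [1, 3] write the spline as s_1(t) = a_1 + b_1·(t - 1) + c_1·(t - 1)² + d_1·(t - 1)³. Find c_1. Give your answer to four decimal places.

0.5429

Put σ_i = s'' at the i-th knot. Here h = (1, 2, 1) and Δ = (-1, 1, 0), so the interior equations h_(i-1)·σ_(i-1) + 2(h_(i-1)+h_i)·σ_i + h_i·σ_(i+1) = 6(Δ_i − Δ_(i-1)) read
  1·σ_0 + 6·σ_1 + 2·σ_2 = 6(Δ_1 - Δ_0) = 12
  2·σ_1 + 6·σ_2 + 1·σ_3 = 6(Δ_2 - Δ_1) = -6
Clamped end conditions give two more equations: 2h_0·σ_0 + h_0·σ_1 = 6(Δ_0 - s'(0)) = 18 and h_2·σ_2 + 2h_2·σ_3 = 6(s'(4) - Δ_2) = 0.
Solving the tridiagonal system: σ_0 = 296/35, σ_1 = 38/35, σ_2 = -52/35, σ_3 = 26/35.
On [1, 3], with s_1(t) = a_1 + b_1·(t - 1) + c_1·(t - 1)² + d_1·(t - 1)³: c_1 = σ_1/2 = 19/35, d_1 = (σ_2 - σ_1)/(6h_1) = -3/14, b_1 = Δ_1 - h_1(2σ_1 + σ_2)/6 = 27/35.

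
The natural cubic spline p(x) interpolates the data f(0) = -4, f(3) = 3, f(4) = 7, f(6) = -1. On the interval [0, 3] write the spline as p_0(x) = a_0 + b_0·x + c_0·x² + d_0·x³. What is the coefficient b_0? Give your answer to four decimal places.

Write M_i for p''(x_i). With h_i = 3, 1, 2 and divided differences Δ_i = 7/3, 4, -4, the continuity of p' gives the tridiagonal system
  3·M_0 + 8·M_1 + 1·M_2 = 6(Δ_1 - Δ_0) = 10
  1·M_1 + 6·M_2 + 2·M_3 = 6(Δ_2 - Δ_1) = -48
Natural end conditions: M_0 = M_3 = 0.
Forward elimination and back-substitution give M_0 = 0, M_1 = 108/47, M_2 = -394/47, M_3 = 0.
On [0, 3], with p_0(x) = a_0 + b_0·x + c_0·x² + d_0·x³: c_0 = M_0/2 = 0, d_0 = (M_1 - M_0)/(6h_0) = 6/47, b_0 = Δ_0 - h_0(2M_0 + M_1)/6 = 167/141.

1.1844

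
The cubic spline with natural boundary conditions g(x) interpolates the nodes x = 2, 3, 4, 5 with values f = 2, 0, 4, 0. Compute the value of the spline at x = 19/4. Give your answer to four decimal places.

1.5938

Put m_i = g'' at the i-th knot. Here h = (1, 1, 1) and Δ = (-2, 4, -4), so the interior equations h_(i-1)·m_(i-1) + 2(h_(i-1)+h_i)·m_i + h_i·m_(i+1) = 6(Δ_i − Δ_(i-1)) read
  1·m_0 + 4·m_1 + 1·m_2 = 6(Δ_1 - Δ_0) = 36
  1·m_1 + 4·m_2 + 1·m_3 = 6(Δ_2 - Δ_1) = -48
Natural end conditions: m_0 = m_3 = 0.
Solving the tridiagonal system: m_0 = 0, m_1 = 64/5, m_2 = -76/5, m_3 = 0.
On [4, 5], g(x) = 4 + 16/15·(x - 4) - 38/5·(x - 4)² + 38/15·(x - 4)³.
With (x - 4) = 3/4: g(19/4) = 51/32.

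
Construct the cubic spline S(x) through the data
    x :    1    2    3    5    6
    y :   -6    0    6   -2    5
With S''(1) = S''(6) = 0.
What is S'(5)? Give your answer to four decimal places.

Write M_i for S''(x_i). With h_i = 1, 1, 2, 1 and divided differences Δ_i = 6, 6, -4, 7, the continuity of S' gives the tridiagonal system
  1·M_0 + 4·M_1 + 1·M_2 = 6(Δ_1 - Δ_0) = 0
  1·M_1 + 6·M_2 + 2·M_3 = 6(Δ_2 - Δ_1) = -60
  2·M_2 + 6·M_3 + 1·M_4 = 6(Δ_3 - Δ_2) = 66
Natural end conditions: M_0 = M_4 = 0.
Solving the tridiagonal system: M_0 = 0, M_1 = 246/61, M_2 = -984/61, M_3 = 999/61, M_4 = 0.
On [5, 6], S'(x) = b_3 + 2c_3·(x - 5) + 3d_3·(x - 5)² with b_3 = Δ_3 - h_3(2M_3 + M_4)/6 = 94/61, c_3 = M_3/2 = 999/122, d_3 = (M_4 - M_3)/(6h_3) = -333/122. So S'(5) = 94/61.

1.5410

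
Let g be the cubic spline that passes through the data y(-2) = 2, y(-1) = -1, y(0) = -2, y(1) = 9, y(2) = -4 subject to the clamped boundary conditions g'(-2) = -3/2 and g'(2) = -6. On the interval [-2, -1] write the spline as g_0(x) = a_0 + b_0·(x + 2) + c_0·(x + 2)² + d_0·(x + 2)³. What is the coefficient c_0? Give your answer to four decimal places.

Write M_i for g''(x_i). With h_i = 1, 1, 1, 1 and divided differences Δ_i = -3, -1, 11, -13, the continuity of g' gives the tridiagonal system
  1·M_0 + 4·M_1 + 1·M_2 = 6(Δ_1 - Δ_0) = 12
  1·M_1 + 4·M_2 + 1·M_3 = 6(Δ_2 - Δ_1) = 72
  1·M_2 + 4·M_3 + 1·M_4 = 6(Δ_3 - Δ_2) = -144
Clamped end conditions give two more equations: 2h_0·M_0 + h_0·M_1 = 6(Δ_0 - g'(-2)) = -9 and h_3·M_3 + 2h_3·M_4 = 6(g'(2) - Δ_3) = 42.
Solving: M_0 = -117/56, M_1 = -135/28, M_2 = 267/8, M_3 = -1587/28, M_4 = 2763/56.
On [-2, -1], with g_0(x) = a_0 + b_0·(x + 2) + c_0·(x + 2)² + d_0·(x + 2)³: c_0 = M_0/2 = -117/112, d_0 = (M_1 - M_0)/(6h_0) = -51/112, b_0 = Δ_0 - h_0(2M_0 + M_1)/6 = -3/2.

-1.0446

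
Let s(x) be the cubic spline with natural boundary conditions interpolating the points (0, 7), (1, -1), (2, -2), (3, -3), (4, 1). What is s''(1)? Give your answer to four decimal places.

Let σ_i = s''(x_i). Step sizes h_i = 1, 1, 1, 1; slopes of the chords Δ_i = (y_(i+1) - y_i)/h_i = -8, -1, -1, 4.
  1·σ_0 + 4·σ_1 + 1·σ_2 = 6(Δ_1 - Δ_0) = 42
  1·σ_1 + 4·σ_2 + 1·σ_3 = 6(Δ_2 - Δ_1) = 0
  1·σ_2 + 4·σ_3 + 1·σ_4 = 6(Δ_3 - Δ_2) = 30
Natural end conditions: σ_0 = σ_4 = 0.
Hence σ_0 = 0, σ_1 = 165/14, σ_2 = -36/7, σ_3 = 123/14, σ_4 = 0.

11.7857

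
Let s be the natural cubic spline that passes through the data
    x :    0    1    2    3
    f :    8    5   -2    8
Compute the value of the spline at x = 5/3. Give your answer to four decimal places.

-0.7926

Let σ_i = s''(x_i). Step sizes h_i = 1, 1, 1; slopes of the chords Δ_i = (y_(i+1) - y_i)/h_i = -3, -7, 10.
  1·σ_0 + 4·σ_1 + 1·σ_2 = 6(Δ_1 - Δ_0) = -24
  1·σ_1 + 4·σ_2 + 1·σ_3 = 6(Δ_2 - Δ_1) = 102
Natural end conditions: σ_0 = σ_3 = 0.
Solving: σ_0 = 0, σ_1 = -66/5, σ_2 = 144/5, σ_3 = 0.
On [1, 2], s(x) = 5 - 37/5·(x - 1) - 33/5·(x - 1)² + 7·(x - 1)³.
With (x - 1) = 2/3: s(5/3) = -107/135.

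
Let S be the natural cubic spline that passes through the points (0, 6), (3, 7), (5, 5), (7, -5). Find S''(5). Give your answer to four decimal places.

-2.9474

Write σ_i for S''(x_i). With h_i = 3, 2, 2 and divided differences Δ_i = 1/3, -1, -5, the continuity of S' gives the tridiagonal system
  3·σ_0 + 10·σ_1 + 2·σ_2 = 6(Δ_1 - Δ_0) = -8
  2·σ_1 + 8·σ_2 + 2·σ_3 = 6(Δ_2 - Δ_1) = -24
Natural end conditions: σ_0 = σ_3 = 0.
Solving the tridiagonal system: σ_0 = 0, σ_1 = -4/19, σ_2 = -56/19, σ_3 = 0.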